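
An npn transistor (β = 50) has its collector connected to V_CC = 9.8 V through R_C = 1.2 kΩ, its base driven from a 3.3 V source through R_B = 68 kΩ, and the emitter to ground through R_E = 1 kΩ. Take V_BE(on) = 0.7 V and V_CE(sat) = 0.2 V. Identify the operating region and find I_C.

active; I_C ≈ 1.1 mA

Assume active. Base-emitter loop: I_B = (V_BB − V_BE)/(R_B + (β+1)R_E) = (3.3 − 0.7)/(68 + 51×1) = 0.0218 mA.
I_C = β·I_B = 50×0.0218 = 1.09 mA.
V_CE = V_CC − I_C·R_C − I_E·R_E = 9.8 − 1.09×1.2 − 1.11×1 = 7.37 V > V_CE(sat), so the active-region assumption holds.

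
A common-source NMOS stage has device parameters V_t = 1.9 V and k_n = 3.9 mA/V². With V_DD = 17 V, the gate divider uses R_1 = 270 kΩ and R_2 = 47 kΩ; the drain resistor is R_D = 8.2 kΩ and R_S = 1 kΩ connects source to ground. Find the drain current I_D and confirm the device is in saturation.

I_D ≈ 0.26 mA

V_G = V_DD·R_2/(R_1+R_2) = 17×47/317 = 2.52 V.
Assume saturation: I_D = (k_n/2)(V_GS − V_t)² with V_GS = V_G − I_D·R_S = 2.52 − 1·I_D.
Substituting gives 1.95·I_D² − 3.42·I_D + 0.751 = 0, with roots I_D = 0.257 or 1.5 mA.
The root I_D = 1.5 mA gives V_GS = 1.02 V ≤ V_t, so take I_D = 0.257 mA.
Then V_GS = 2.26 V and V_DS = V_DD − I_D(R_D+R_S) = 17 − 0.257×9.2 = 14.6 V.
Saturation requires V_DS ≥ V_GS − V_t = 0.363 V; 14.6 ≥ 0.363 ✓.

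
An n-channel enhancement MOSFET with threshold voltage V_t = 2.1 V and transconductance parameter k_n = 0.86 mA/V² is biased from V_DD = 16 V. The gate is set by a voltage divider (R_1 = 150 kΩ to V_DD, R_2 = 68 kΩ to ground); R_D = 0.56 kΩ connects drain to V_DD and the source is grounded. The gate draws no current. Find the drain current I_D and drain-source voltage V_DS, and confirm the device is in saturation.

I_D ≈ 3.6 mA, V_DS ≈ 14 V

V_G = V_DD·R_2/(R_1+R_2) = 16×68/218 = 4.99 V. With the source grounded, V_GS = V_G = 4.99 V.
Assume saturation: I_D = (k_n/2)(V_GS − V_t)² = (0.86/2)×(4.99 − 2.1)² = 0.43×2.89² = 3.59 mA.
V_DS = V_DD − I_D·R_D = 16 − 3.59×0.56 = 14 V.
Saturation requires V_DS ≥ V_GS − V_t = 2.89 V; 14 ≥ 2.89 ✓.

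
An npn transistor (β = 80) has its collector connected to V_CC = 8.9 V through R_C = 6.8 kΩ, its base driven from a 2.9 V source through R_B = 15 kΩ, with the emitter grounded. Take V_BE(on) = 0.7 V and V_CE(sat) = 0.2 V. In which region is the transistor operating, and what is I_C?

saturation; I_C ≈ 1.3 mA

Assume active: I_B = (2.9 − 0.7)/15 = 0.147 mA, giving I_C = β·I_B = 11.7 mA.
But then V_CE = 8.9 − 11.7×6.8 = -70.9 V < V_CE(sat) = 0.2 V — impossible in the active region.
So the transistor is saturated. With V_CE = 0.2 V, I_C = (V_CC − 0.2)/R_C = 8.7/6.8 = 1.28 mA.
Check: β·I_B = 11.7 mA > I_C = 1.28 mA, confirming saturation.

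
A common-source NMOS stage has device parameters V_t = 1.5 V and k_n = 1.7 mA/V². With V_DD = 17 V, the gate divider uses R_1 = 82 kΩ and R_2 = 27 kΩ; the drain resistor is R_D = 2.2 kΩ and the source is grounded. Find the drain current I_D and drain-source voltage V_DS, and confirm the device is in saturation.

V_G = V_DD·R_2/(R_1+R_2) = 17×27/109 = 4.21 V. With the source grounded, V_GS = V_G = 4.21 V.
Assume saturation: I_D = (k_n/2)(V_GS − V_t)² = (1.7/2)×(4.21 − 1.5)² = 0.85×2.71² = 6.25 mA.
V_DS = V_DD − I_D·R_D = 17 − 6.25×2.2 = 3.26 V.
Saturation requires V_DS ≥ V_GS − V_t = 2.71 V; 3.26 ≥ 2.71 ✓.

I_D ≈ 6.2 mA, V_DS ≈ 3.3 V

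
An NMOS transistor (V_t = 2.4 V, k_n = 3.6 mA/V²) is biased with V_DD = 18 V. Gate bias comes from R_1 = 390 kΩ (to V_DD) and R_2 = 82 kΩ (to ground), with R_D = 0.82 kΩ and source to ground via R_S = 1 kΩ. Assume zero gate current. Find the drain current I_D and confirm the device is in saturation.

V_G = V_DD·R_2/(R_1+R_2) = 18×82/472 = 3.13 V.
Assume saturation: I_D = (k_n/2)(V_GS − V_t)² with V_GS = V_G − I_D·R_S = 3.13 − 1·I_D.
Substituting gives 1.8·I_D² − 3.62·I_D + 0.952 = 0, with roots I_D = 0.311 or 1.7 mA.
The root I_D = 1.7 mA gives V_GS = 1.43 V ≤ V_t, so take I_D = 0.311 mA.
Then V_GS = 2.82 V and V_DS = V_DD − I_D(R_D+R_S) = 18 − 0.311×1.82 = 17.4 V.
Saturation requires V_DS ≥ V_GS − V_t = 0.416 V; 17.4 ≥ 0.416 ✓.

I_D ≈ 0.31 mA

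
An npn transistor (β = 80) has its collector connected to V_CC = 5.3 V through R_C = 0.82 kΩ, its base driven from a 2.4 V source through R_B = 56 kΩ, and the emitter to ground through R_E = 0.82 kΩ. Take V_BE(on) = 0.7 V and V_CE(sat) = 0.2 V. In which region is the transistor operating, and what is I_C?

active; I_C ≈ 1.1 mA

Assume active. Base-emitter loop: I_B = (V_BB − V_BE)/(R_B + (β+1)R_E) = (2.4 − 0.7)/(56 + 81×0.82) = 0.0139 mA.
I_C = β·I_B = 80×0.0139 = 1.11 mA.
V_CE = V_CC − I_C·R_C − I_E·R_E = 5.3 − 1.11×0.82 − 1.12×0.82 = 3.47 V > V_CE(sat), so the active-region assumption holds.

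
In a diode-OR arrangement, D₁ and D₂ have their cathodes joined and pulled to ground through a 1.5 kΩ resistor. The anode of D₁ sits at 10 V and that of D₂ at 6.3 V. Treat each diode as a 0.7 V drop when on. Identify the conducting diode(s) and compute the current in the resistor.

Only D₁ conducts; I_R ≈ 6.2 mA

Assume both conduct. Then node N would need to be at both 10−0.7 = 9.3 V and 6.3−0.7 = 5.6 V, which is impossible.
Assume only D₁ conducts: V_N = 10 − 0.7 = 9.3 V, so I_R = 9.3/1.5 = 6.2 mA.
Check D₂: its anode-to-cathode voltage is 6.3 − 9.3 = -3 V < 0.7 V, so it is off. The assumption is consistent.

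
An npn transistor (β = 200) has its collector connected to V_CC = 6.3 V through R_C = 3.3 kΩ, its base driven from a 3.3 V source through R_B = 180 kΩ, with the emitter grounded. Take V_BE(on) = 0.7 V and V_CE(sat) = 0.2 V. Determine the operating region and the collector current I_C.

Assume active: I_B = (3.3 − 0.7)/180 = 0.0144 mA, giving I_C = β·I_B = 2.89 mA.
But then V_CE = 6.3 − 2.89×3.3 = -3.23 V < V_CE(sat) = 0.2 V — impossible in the active region.
So the transistor is saturated. With V_CE = 0.2 V, I_C = (V_CC − 0.2)/R_C = 6.1/3.3 = 1.85 mA.
Check: β·I_B = 2.89 mA > I_C = 1.85 mA, confirming saturation.

saturation; I_C ≈ 1.8 mA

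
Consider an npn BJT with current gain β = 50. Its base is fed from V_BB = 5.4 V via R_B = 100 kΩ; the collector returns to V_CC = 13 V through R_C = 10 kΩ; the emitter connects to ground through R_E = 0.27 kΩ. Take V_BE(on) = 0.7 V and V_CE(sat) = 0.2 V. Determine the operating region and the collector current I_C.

saturation; I_C ≈ 1.2 mA

Assume active: I_B = (5.4 − 0.7)/(100 + 51×0.27) = 0.0413 mA, I_C = β·I_B = 2.07 mA.
Then V_CE = 13 − 2.07×10 − 2.11×0.27 = -8.22 V < 0.2 V — the active assumption fails.
Re-solve with V_CE = 0.2 V. KCL at the emitter: V_E/R_E = (V_BB−0.7−V_E)/R_B + (V_CC−0.2−V_E)/R_C, giving V_E = 0.348 V.
I_C = (V_CC − 0.2 − V_E)/R_C = (12.8 − 0.348)/10 = 1.25 mA.
Check: I_B = (4.7 − 0.348)/100 = 0.0435 mA, and β·I_B = 2.18 mA > I_C, confirming saturation.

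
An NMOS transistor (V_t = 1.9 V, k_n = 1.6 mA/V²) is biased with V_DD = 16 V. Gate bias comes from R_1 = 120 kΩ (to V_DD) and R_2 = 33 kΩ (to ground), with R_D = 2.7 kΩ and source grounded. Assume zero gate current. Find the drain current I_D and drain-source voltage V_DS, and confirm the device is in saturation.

I_D ≈ 1.9 mA, V_DS ≈ 11 V

V_G = V_DD·R_2/(R_1+R_2) = 16×33/153 = 3.45 V. With the source grounded, V_GS = V_G = 3.45 V.
Assume saturation: I_D = (k_n/2)(V_GS − V_t)² = (1.6/2)×(3.45 − 1.9)² = 0.8×1.55² = 1.92 mA.
V_DS = V_DD − I_D·R_D = 16 − 1.92×2.7 = 10.8 V.
Saturation requires V_DS ≥ V_GS − V_t = 1.55 V; 10.8 ≥ 1.55 ✓.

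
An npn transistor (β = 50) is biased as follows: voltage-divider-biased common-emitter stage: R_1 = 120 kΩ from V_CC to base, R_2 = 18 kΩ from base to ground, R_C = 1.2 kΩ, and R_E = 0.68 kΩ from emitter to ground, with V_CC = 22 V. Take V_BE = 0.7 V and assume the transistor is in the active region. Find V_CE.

Thevenize the base divider: V_Th = V_CC·R_2/(R_1+R_2) = 22×18/138 = 2.87 V, R_Th = R_1‖R_2 = 15.7 kΩ.
Base-emitter loop: V_Th = I_B·R_Th + V_BE + (β+1)I_B·R_E, so I_B = (2.87 − 0.7) / (15.7 + 51×0.68) = 0.0431 mA.
I_C = β·I_B = 50×0.0431 = 2.16 mA, and I_E = (β+1)I_B = 2.2 mA.
V_CE = V_CC − I_C·R_C − I_E·R_E = 22 − 2.16×1.2 − 2.2×0.68 = 17.9 V.
V_CE = 17.9 V > 0.2 V confirms active-region operation.

V_CE ≈ 18 V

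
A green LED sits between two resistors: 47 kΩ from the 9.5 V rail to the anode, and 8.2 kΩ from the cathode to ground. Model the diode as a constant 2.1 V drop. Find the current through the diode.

I ≈ 0.13 mA

The two resistors are in series with the diode, so KVL gives 9.5 = I·47 + 2.1 + I·8.2.
I = (9.5 − 2.1) / (47 + 8.2) kΩ = 7.4 / 55.2 = 0.134 mA.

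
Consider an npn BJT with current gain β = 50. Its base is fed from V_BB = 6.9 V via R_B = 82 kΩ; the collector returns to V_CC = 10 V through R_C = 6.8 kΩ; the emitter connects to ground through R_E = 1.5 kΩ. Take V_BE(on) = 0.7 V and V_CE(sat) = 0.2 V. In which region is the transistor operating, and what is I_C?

saturation; I_C ≈ 1.2 mA

Assume active: I_B = (6.9 − 0.7)/(82 + 51×1.5) = 0.0391 mA, I_C = β·I_B = 1.96 mA.
Then V_CE = 10 − 1.96×6.8 − 1.99×1.5 = -6.29 V < 0.2 V — the active assumption fails.
Re-solve with V_CE = 0.2 V. KCL at the emitter: V_E/R_E = (V_BB−0.7−V_E)/R_B + (V_CC−0.2−V_E)/R_C, giving V_E = 1.84 V.
I_C = (V_CC − 0.2 − V_E)/R_C = (9.8 − 1.84)/6.8 = 1.17 mA.
Check: I_B = (6.2 − 1.84)/82 = 0.0532 mA, and β·I_B = 2.66 mA > I_C, confirming saturation.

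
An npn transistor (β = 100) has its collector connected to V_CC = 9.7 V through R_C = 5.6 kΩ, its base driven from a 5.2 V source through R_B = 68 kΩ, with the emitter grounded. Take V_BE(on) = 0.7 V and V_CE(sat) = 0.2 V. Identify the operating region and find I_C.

Assume active: I_B = (5.2 − 0.7)/68 = 0.0662 mA, giving I_C = β·I_B = 6.62 mA.
But then V_CE = 9.7 − 6.62×5.6 = -27.4 V < V_CE(sat) = 0.2 V — impossible in the active region.
So the transistor is saturated. With V_CE = 0.2 V, I_C = (V_CC − 0.2)/R_C = 9.5/5.6 = 1.7 mA.
Check: β·I_B = 6.62 mA > I_C = 1.7 mA, confirming saturation.

saturation; I_C ≈ 1.7 mA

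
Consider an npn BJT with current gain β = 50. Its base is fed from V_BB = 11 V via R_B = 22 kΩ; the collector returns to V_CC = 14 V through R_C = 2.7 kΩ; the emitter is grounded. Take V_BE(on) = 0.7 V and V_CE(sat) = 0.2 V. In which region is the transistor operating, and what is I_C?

Assume active: I_B = (11 − 0.7)/22 = 0.468 mA, giving I_C = β·I_B = 23.4 mA.
But then V_CE = 14 − 23.4×2.7 = -49.2 V < V_CE(sat) = 0.2 V — impossible in the active region.
So the transistor is saturated. With V_CE = 0.2 V, I_C = (V_CC − 0.2)/R_C = 13.8/2.7 = 5.11 mA.
Check: β·I_B = 23.4 mA > I_C = 5.11 mA, confirming saturation.

saturation; I_C ≈ 5.1 mA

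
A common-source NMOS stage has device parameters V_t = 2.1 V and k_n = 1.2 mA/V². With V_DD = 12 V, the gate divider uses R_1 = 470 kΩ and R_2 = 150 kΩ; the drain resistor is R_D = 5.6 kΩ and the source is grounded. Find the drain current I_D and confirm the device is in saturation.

I_D ≈ 0.39 mA

V_G = V_DD·R_2/(R_1+R_2) = 12×150/620 = 2.9 V. With the source grounded, V_GS = V_G = 2.9 V.
Assume saturation: I_D = (k_n/2)(V_GS − V_t)² = (1.2/2)×(2.9 − 2.1)² = 0.6×0.803² = 0.387 mA.
V_DS = V_DD − I_D·R_D = 12 − 0.387×5.6 = 9.83 V.
Saturation requires V_DS ≥ V_GS − V_t = 0.803 V; 9.83 ≥ 0.803 ✓.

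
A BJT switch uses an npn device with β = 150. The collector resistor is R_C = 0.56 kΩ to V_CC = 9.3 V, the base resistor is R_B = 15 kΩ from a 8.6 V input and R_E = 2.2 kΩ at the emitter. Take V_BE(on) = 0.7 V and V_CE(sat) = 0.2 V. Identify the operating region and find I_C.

saturation; I_C ≈ 3.3 mA

Assume active: I_B = (8.6 − 0.7)/(15 + 151×2.2) = 0.0228 mA, I_C = β·I_B = 3.41 mA.
Then V_CE = 9.3 − 3.41×0.56 − 3.44×2.2 = -0.17 V < 0.2 V — the active assumption fails.
Re-solve with V_CE = 0.2 V. KCL at the emitter: V_E/R_E = (V_BB−0.7−V_E)/R_B + (V_CC−0.2−V_E)/R_C, giving V_E = 7.27 V.
I_C = (V_CC − 0.2 − V_E)/R_C = (9.1 − 7.27)/0.56 = 3.26 mA.
Check: I_B = (7.9 − 7.27)/15 = 0.0418 mA, and β·I_B = 6.28 mA > I_C, confirming saturation.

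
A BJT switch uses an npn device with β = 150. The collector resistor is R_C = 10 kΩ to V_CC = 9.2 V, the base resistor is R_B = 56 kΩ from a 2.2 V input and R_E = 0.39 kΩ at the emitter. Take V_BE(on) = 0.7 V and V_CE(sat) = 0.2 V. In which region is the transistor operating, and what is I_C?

saturation; I_C ≈ 0.87 mA

Assume active: I_B = (2.2 − 0.7)/(56 + 151×0.39) = 0.0131 mA, I_C = β·I_B = 1.96 mA.
Then V_CE = 9.2 − 1.96×10 − 1.97×0.39 = -11.2 V < 0.2 V — the active assumption fails.
Re-solve with V_CE = 0.2 V. KCL at the emitter: V_E/R_E = (V_BB−0.7−V_E)/R_B + (V_CC−0.2−V_E)/R_C, giving V_E = 0.346 V.
I_C = (V_CC − 0.2 − V_E)/R_C = (9 − 0.346)/10 = 0.865 mA.
Check: I_B = (1.5 − 0.346)/56 = 0.0206 mA, and β·I_B = 3.09 mA > I_C, confirming saturation.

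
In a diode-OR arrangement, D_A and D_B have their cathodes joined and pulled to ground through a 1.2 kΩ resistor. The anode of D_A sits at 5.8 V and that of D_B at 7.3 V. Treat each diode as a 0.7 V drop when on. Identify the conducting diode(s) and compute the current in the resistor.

Assume both conduct. Then node N would need to be at both 5.8−0.7 = 5.1 V and 7.3−0.7 = 6.6 V, which is impossible.
Assume only D_B conducts: V_N = 7.3 − 0.7 = 6.6 V, so I_R = 6.6/1.2 = 5.5 mA.
Check D_A: its anode-to-cathode voltage is 5.8 − 6.6 = -0.8 V < 0.7 V, so it is off. The assumption is consistent.

Only D_B conducts; I_R ≈ 5.5 mA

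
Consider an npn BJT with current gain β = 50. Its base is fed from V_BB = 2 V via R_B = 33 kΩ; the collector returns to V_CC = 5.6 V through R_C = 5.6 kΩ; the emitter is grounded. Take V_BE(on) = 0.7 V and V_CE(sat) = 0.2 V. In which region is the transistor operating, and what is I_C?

saturation; I_C ≈ 0.96 mA

Assume active: I_B = (2 − 0.7)/33 = 0.0394 mA, giving I_C = β·I_B = 1.97 mA.
But then V_CE = 5.6 − 1.97×5.6 = -5.43 V < V_CE(sat) = 0.2 V — impossible in the active region.
So the transistor is saturated. With V_CE = 0.2 V, I_C = (V_CC − 0.2)/R_C = 5.4/5.6 = 0.964 mA.
Check: β·I_B = 1.97 mA > I_C = 0.964 mA, confirming saturation.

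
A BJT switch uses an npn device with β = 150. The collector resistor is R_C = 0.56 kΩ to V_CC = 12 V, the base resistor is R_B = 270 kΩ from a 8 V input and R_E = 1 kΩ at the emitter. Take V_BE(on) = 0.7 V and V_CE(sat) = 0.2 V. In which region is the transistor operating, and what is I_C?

active; I_C ≈ 2.6 mA

Assume active. Base-emitter loop: I_B = (V_BB − V_BE)/(R_B + (β+1)R_E) = (8 − 0.7)/(270 + 151×1) = 0.0173 mA.
I_C = β·I_B = 150×0.0173 = 2.6 mA.
V_CE = V_CC − I_C·R_C − I_E·R_E = 12 − 2.6×0.56 − 2.62×1 = 7.93 V > V_CE(sat), so the active-region assumption holds.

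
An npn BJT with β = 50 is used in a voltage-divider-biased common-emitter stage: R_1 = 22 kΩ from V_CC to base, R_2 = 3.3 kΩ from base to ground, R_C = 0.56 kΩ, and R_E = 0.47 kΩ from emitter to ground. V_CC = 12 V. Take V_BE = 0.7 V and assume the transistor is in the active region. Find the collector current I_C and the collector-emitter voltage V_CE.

I_C ≈ 1.6 mA, V_CE ≈ 10 V

Thevenize the base divider: V_Th = V_CC·R_2/(R_1+R_2) = 12×3.3/25.3 = 1.57 V, R_Th = R_1‖R_2 = 2.87 kΩ.
Base-emitter loop: V_Th = I_B·R_Th + V_BE + (β+1)I_B·R_E, so I_B = (1.57 − 0.7) / (2.87 + 51×0.47) = 0.0322 mA.
I_C = β·I_B = 50×0.0322 = 1.61 mA, and I_E = (β+1)I_B = 1.64 mA.
V_CE = V_CC − I_C·R_C − I_E·R_E = 12 − 1.61×0.56 − 1.64×0.47 = 10.3 V.
V_CE = 10.3 V > 0.2 V confirms active-region operation.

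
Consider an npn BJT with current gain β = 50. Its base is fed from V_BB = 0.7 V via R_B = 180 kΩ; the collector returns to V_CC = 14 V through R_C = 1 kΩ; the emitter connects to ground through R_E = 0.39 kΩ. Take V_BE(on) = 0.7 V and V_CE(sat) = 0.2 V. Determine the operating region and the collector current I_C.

V_BB = 0.7 V ≤ V_BE(on) = 0.7 V, so the base-emitter junction is not forward biased.
The transistor is in cutoff: I_B = I_C = 0.

cutoff; I_C ≈ 0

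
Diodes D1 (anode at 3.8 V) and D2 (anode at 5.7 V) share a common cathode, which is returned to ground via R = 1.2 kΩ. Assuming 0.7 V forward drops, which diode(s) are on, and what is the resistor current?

Only D2 conducts; I_R ≈ 4.2 mA

Assume both conduct. Then node N would need to be at both 3.8−0.7 = 3.1 V and 5.7−0.7 = 5 V, which is impossible.
Assume only D2 conducts: V_N = 5.7 − 0.7 = 5 V, so I_R = 5/1.2 = 4.17 mA.
Check D1: its anode-to-cathode voltage is 3.8 − 5 = -1.2 V < 0.7 V, so it is off. The assumption is consistent.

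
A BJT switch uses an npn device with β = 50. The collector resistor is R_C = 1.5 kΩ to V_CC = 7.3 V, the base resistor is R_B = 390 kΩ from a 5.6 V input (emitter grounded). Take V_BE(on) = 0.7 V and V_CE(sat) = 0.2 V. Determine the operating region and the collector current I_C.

Assume active. Base-emitter loop: I_B = (V_BB − V_BE)/R_B = (5.6 − 0.7)/390 = 0.0126 mA.
I_C = β·I_B = 50×0.0126 = 0.628 mA.
V_CE = V_CC − I_C·R_C = 7.3 − 0.628×1.5 = 6.36 V > V_CE(sat), so the active-region assumption holds.

active; I_C ≈ 0.63 mA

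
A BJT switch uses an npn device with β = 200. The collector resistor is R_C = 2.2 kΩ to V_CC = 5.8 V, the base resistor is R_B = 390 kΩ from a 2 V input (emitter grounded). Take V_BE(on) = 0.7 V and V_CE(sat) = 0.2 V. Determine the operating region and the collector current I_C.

active; I_C ≈ 0.67 mA

Assume active. Base-emitter loop: I_B = (V_BB − V_BE)/R_B = (2 − 0.7)/390 = 0.00333 mA.
I_C = β·I_B = 200×0.00333 = 0.667 mA.
V_CE = V_CC − I_C·R_C = 5.8 − 0.667×2.2 = 4.33 V > V_CE(sat), so the active-region assumption holds.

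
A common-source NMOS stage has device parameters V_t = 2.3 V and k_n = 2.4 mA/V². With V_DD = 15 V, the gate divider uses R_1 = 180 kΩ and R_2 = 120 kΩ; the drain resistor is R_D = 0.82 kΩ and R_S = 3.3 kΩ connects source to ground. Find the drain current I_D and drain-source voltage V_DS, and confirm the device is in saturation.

I_D ≈ 0.86 mA, V_DS ≈ 11 V

V_G = V_DD·R_2/(R_1+R_2) = 15×120/300 = 6 V.
Assume saturation: I_D = (k_n/2)(V_GS − V_t)² with V_GS = V_G − I_D·R_S = 6 − 3.3·I_D.
Substituting gives 13.1·I_D² − 30.3·I_D + 16.4 = 0, with roots I_D = 0.864 or 1.45 mA.
The root I_D = 1.45 mA gives V_GS = 1.2 V ≤ V_t, so take I_D = 0.864 mA.
Then V_GS = 3.15 V and V_DS = V_DD − I_D(R_D+R_S) = 15 − 0.864×4.12 = 11.4 V.
Saturation requires V_DS ≥ V_GS − V_t = 0.849 V; 11.4 ≥ 0.849 ✓.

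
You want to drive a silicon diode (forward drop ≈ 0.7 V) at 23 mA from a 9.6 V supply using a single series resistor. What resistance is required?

The resistor drops V_S − V_D = 9.6 − 0.7 = 8.9 V at 23 mA.
R = 8.9 V / 23 mA = 0.387 kΩ.

R ≈ 0.39 kΩ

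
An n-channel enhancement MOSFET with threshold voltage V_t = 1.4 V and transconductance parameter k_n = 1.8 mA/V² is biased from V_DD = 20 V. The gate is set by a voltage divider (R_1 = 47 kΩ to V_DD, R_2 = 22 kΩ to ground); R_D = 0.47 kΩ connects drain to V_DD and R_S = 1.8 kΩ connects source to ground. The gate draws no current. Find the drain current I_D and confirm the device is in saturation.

I_D ≈ 1.9 mA

V_G = V_DD·R_2/(R_1+R_2) = 20×22/69 = 6.38 V.
Assume saturation: I_D = (k_n/2)(V_GS − V_t)² with V_GS = V_G − I_D·R_S = 6.38 − 1.8·I_D.
Substituting gives 2.92·I_D² − 17.1·I_D + 22.3 = 0, with roots I_D = 1.95 or 3.93 mA.
The root I_D = 3.93 mA gives V_GS = -0.688 V ≤ V_t, so take I_D = 1.95 mA.
Then V_GS = 2.87 V and V_DS = V_DD − I_D(R_D+R_S) = 20 − 1.95×2.27 = 15.6 V.
Saturation requires V_DS ≥ V_GS − V_t = 1.47 V; 15.6 ≥ 1.47 ✓.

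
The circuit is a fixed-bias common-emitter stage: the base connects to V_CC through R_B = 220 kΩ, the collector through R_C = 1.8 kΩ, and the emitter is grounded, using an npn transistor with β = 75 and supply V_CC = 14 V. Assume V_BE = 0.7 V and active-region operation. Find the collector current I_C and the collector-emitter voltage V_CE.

Base loop: V_CC = I_B·R_B + V_BE, so I_B = (14 − 0.7)/220 kΩ = 0.0605 mA.
In the active region I_C = β·I_B = 75 × 0.0605 = 4.53 mA.
Collector loop: V_CE = V_CC − I_C·R_C = 14 − 4.53×1.8 = 5.84 V.
Since V_CE = 5.84 V > V_CE(sat) ≈ 0.2 V, the transistor is in the active region as assumed.

I_C ≈ 4.5 mA, V_CE ≈ 5.8 V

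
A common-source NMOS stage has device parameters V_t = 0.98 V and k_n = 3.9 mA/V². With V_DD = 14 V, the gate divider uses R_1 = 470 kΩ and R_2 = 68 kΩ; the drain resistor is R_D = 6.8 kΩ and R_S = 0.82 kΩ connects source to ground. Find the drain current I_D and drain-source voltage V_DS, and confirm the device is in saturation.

V_G = V_DD·R_2/(R_1+R_2) = 14×68/538 = 1.77 V.
Assume saturation: I_D = (k_n/2)(V_GS − V_t)² with V_GS = V_G − I_D·R_S = 1.77 − 0.82·I_D.
Substituting gives 1.31·I_D² − 3.52·I_D + 1.22 = 0, with roots I_D = 0.406 or 2.28 mA.
The root I_D = 2.28 mA gives V_GS = -0.102 V ≤ V_t, so take I_D = 0.406 mA.
Then V_GS = 1.44 V and V_DS = V_DD − I_D(R_D+R_S) = 14 − 0.406×7.62 = 10.9 V.
Saturation requires V_DS ≥ V_GS − V_t = 0.456 V; 10.9 ≥ 0.456 ✓.

I_D ≈ 0.41 mA, V_DS ≈ 11 V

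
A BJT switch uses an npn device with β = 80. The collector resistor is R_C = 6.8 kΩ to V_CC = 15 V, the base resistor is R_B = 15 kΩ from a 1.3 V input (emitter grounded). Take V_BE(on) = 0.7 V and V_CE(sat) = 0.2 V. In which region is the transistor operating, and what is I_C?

saturation; I_C ≈ 2.2 mA

Assume active: I_B = (1.3 − 0.7)/15 = 0.04 mA, giving I_C = β·I_B = 3.2 mA.
But then V_CE = 15 − 3.2×6.8 = -6.76 V < V_CE(sat) = 0.2 V — impossible in the active region.
So the transistor is saturated. With V_CE = 0.2 V, I_C = (V_CC − 0.2)/R_C = 14.8/6.8 = 2.18 mA.
Check: β·I_B = 3.2 mA > I_C = 2.18 mA, confirming saturation.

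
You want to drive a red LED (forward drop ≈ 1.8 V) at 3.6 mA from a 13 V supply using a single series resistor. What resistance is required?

The resistor drops V_S − V_D = 13 − 1.8 = 11.2 V at 3.6 mA.
R = 11.2 V / 3.6 mA = 3.11 kΩ.

R ≈ 3.1 kΩ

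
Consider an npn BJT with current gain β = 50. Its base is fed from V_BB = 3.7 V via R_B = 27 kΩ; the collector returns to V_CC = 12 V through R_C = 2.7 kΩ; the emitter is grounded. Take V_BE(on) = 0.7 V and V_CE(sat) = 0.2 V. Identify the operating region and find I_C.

Assume active: I_B = (3.7 − 0.7)/27 = 0.111 mA, giving I_C = β·I_B = 5.56 mA.
But then V_CE = 12 − 5.56×2.7 = -3 V < V_CE(sat) = 0.2 V — impossible in the active region.
So the transistor is saturated. With V_CE = 0.2 V, I_C = (V_CC − 0.2)/R_C = 11.8/2.7 = 4.37 mA.
Check: β·I_B = 5.56 mA > I_C = 4.37 mA, confirming saturation.

saturation; I_C ≈ 4.4 mA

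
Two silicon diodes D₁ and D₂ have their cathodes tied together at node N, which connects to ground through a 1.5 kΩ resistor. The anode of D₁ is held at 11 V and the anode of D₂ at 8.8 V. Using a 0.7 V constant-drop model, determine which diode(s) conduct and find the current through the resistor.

Only D₁ conducts; I_R ≈ 6.9 mA

Assume both conduct. Then node N would need to be at both 11−0.7 = 10.3 V and 8.8−0.7 = 8.1 V, which is impossible.
Assume only D₁ conducts: V_N = 11 − 0.7 = 10.3 V, so I_R = 10.3/1.5 = 6.87 mA.
Check D₂: its anode-to-cathode voltage is 8.8 − 10.3 = -1.5 V < 0.7 V, so it is off. The assumption is consistent.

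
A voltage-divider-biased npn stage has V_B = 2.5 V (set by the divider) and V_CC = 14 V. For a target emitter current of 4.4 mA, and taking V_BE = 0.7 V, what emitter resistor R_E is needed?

R_E ≈ 0.41 kΩ

V_E = V_B − V_BE = 2.5 − 0.7 = 1.8 V.
R_E = V_E / I_E = 1.8 / 4.4 = 0.409 kΩ.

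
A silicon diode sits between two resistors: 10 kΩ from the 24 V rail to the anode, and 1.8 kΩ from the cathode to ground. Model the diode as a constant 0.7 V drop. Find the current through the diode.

I ≈ 2 mA

The two resistors are in series with the diode, so KVL gives 24 = I·10 + 0.7 + I·1.8.
I = (24 − 0.7) / (10 + 1.8) kΩ = 23.3 / 11.8 = 1.97 mA.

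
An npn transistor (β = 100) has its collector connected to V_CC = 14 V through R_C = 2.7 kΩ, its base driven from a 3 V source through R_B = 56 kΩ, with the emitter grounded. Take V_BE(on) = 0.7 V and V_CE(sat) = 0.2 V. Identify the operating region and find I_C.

Assume active. Base-emitter loop: I_B = (V_BB − V_BE)/R_B = (3 − 0.7)/56 = 0.0411 mA.
I_C = β·I_B = 100×0.0411 = 4.11 mA.
V_CE = V_CC − I_C·R_C = 14 − 4.11×2.7 = 2.91 V > V_CE(sat), so the active-region assumption holds.

active; I_C ≈ 4.1 mA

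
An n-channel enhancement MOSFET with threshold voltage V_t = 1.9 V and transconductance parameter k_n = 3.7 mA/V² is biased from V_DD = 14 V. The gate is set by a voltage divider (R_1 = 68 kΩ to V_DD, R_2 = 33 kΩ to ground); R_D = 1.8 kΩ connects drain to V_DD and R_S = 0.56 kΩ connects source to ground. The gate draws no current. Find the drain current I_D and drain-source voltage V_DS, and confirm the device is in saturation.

V_G = V_DD·R_2/(R_1+R_2) = 14×33/101 = 4.57 V.
Assume saturation: I_D = (k_n/2)(V_GS − V_t)² with V_GS = V_G − I_D·R_S = 4.57 − 0.56·I_D.
Substituting gives 0.58·I_D² − 6.54·I_D + 13.2 = 0, with roots I_D = 2.64 or 8.63 mA.
The root I_D = 8.63 mA gives V_GS = -0.26 V ≤ V_t, so take I_D = 2.64 mA.
Then V_GS = 3.09 V and V_DS = V_DD − I_D(R_D+R_S) = 14 − 2.64×2.36 = 7.77 V.
Saturation requires V_DS ≥ V_GS − V_t = 1.19 V; 7.77 ≥ 1.19 ✓.

I_D ≈ 2.6 mA, V_DS ≈ 7.8 V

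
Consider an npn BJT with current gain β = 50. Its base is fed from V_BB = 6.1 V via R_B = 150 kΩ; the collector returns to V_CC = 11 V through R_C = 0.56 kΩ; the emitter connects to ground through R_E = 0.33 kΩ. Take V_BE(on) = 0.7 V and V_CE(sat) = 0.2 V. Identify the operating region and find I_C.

active; I_C ≈ 1.6 mA

Assume active. Base-emitter loop: I_B = (V_BB − V_BE)/(R_B + (β+1)R_E) = (6.1 − 0.7)/(150 + 51×0.33) = 0.0324 mA.
I_C = β·I_B = 50×0.0324 = 1.62 mA.
V_CE = V_CC − I_C·R_C − I_E·R_E = 11 − 1.62×0.56 − 1.65×0.33 = 9.55 V > V_CE(sat), so the active-region assumption holds.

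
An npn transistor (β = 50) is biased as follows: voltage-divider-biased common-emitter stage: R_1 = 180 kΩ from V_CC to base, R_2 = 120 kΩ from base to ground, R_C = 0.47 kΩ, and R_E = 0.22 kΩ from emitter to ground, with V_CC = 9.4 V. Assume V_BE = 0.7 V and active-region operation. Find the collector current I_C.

Thevenize the base divider: V_Th = V_CC·R_2/(R_1+R_2) = 9.4×120/300 = 3.76 V, R_Th = R_1‖R_2 = 72 kΩ.
Base-emitter loop: V_Th = I_B·R_Th + V_BE + (β+1)I_B·R_E, so I_B = (3.76 − 0.7) / (72 + 51×0.22) = 0.0368 mA.
I_C = β·I_B = 50×0.0368 = 1.84 mA, and I_E = (β+1)I_B = 1.88 mA.
V_CE = V_CC − I_C·R_C − I_E·R_E = 9.4 − 1.84×0.47 − 1.88×0.22 = 8.12 V.
V_CE = 8.12 V > 0.2 V confirms active-region operation.

I_C ≈ 1.8 mA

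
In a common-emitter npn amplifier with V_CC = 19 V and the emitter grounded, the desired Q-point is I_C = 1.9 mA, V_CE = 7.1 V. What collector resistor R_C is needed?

Collector loop: V_CC = I_C·R_C + V_CE.
R_C = (V_CC − V_CE)/I_C = (19 − 7.1)/1.9 = 6.26 kΩ.

R_C ≈ 6.3 kΩ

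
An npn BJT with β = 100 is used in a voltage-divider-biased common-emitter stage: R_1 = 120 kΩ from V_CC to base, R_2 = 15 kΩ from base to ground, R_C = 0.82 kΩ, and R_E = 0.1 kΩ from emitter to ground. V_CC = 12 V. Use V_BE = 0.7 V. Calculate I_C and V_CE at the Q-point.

Thevenize the base divider: V_Th = V_CC·R_2/(R_1+R_2) = 12×15/135 = 1.33 V, R_Th = R_1‖R_2 = 13.3 kΩ.
Base-emitter loop: V_Th = I_B·R_Th + V_BE + (β+1)I_B·R_E, so I_B = (1.33 − 0.7) / (13.3 + 101×0.1) = 0.027 mA.
I_C = β·I_B = 100×0.027 = 2.7 mA, and I_E = (β+1)I_B = 2.73 mA.
V_CE = V_CC − I_C·R_C − I_E·R_E = 12 − 2.7×0.82 − 2.73×0.1 = 9.51 V.
V_CE = 9.51 V > 0.2 V confirms active-region operation.

I_C ≈ 2.7 mA, V_CE ≈ 9.5 V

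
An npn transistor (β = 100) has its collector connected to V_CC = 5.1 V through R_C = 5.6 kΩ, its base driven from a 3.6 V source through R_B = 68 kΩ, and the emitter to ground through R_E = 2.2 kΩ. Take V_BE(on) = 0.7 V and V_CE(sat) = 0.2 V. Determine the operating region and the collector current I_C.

saturation; I_C ≈ 0.62 mA

Assume active: I_B = (3.6 − 0.7)/(68 + 101×2.2) = 0.00999 mA, I_C = β·I_B = 0.999 mA.
Then V_CE = 5.1 − 0.999×5.6 − 1.01×2.2 = -2.72 V < 0.2 V — the active assumption fails.
Re-solve with V_CE = 0.2 V. KCL at the emitter: V_E/R_E = (V_BB−0.7−V_E)/R_B + (V_CC−0.2−V_E)/R_C, giving V_E = 1.42 V.
I_C = (V_CC − 0.2 − V_E)/R_C = (4.9 − 1.42)/5.6 = 0.622 mA.
Check: I_B = (2.9 − 1.42)/68 = 0.0218 mA, and β·I_B = 2.18 mA > I_C, confirming saturation.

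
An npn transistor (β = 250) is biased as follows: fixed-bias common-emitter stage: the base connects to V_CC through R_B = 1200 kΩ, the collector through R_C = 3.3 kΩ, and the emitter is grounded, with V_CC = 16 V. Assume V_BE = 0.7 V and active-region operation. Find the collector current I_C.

Base loop: V_CC = I_B·R_B + V_BE, so I_B = (16 − 0.7)/1200 kΩ = 0.0128 mA.
In the active region I_C = β·I_B = 250 × 0.0128 = 3.19 mA.
Collector loop: V_CE = V_CC − I_C·R_C = 16 − 3.19×3.3 = 5.48 V.
Since V_CE = 5.48 V > V_CE(sat) ≈ 0.2 V, the transistor is in the active region as assumed.

I_C ≈ 3.2 mA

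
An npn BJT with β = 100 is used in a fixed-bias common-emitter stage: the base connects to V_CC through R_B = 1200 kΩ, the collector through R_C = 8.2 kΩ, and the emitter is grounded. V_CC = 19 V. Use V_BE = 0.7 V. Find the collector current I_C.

I_C ≈ 1.5 mA

Base loop: V_CC = I_B·R_B + V_BE, so I_B = (19 − 0.7)/1200 kΩ = 0.0153 mA.
In the active region I_C = β·I_B = 100 × 0.0153 = 1.53 mA.
Collector loop: V_CE = V_CC − I_C·R_C = 19 − 1.53×8.2 = 6.49 V.
Since V_CE = 6.49 V > V_CE(sat) ≈ 0.2 V, the transistor is in the active region as assumed.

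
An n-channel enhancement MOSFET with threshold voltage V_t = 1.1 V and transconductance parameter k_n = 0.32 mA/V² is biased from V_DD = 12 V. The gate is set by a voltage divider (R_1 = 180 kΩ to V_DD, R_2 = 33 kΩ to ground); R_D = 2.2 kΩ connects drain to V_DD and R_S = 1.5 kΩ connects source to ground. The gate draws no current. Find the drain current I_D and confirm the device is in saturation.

I_D ≈ 0.069 mA

V_G = V_DD·R_2/(R_1+R_2) = 12×33/213 = 1.86 V.
Assume saturation: I_D = (k_n/2)(V_GS − V_t)² with V_GS = V_G − I_D·R_S = 1.86 − 1.5·I_D.
Substituting gives 0.36·I_D² − 1.36·I_D + 0.0922 = 0, with roots I_D = 0.0688 or 3.72 mA.
The root I_D = 3.72 mA gives V_GS = -3.72 V ≤ V_t, so take I_D = 0.0688 mA.
Then V_GS = 1.76 V and V_DS = V_DD − I_D(R_D+R_S) = 12 − 0.0688×3.7 = 11.7 V.
Saturation requires V_DS ≥ V_GS − V_t = 0.656 V; 11.7 ≥ 0.656 ✓.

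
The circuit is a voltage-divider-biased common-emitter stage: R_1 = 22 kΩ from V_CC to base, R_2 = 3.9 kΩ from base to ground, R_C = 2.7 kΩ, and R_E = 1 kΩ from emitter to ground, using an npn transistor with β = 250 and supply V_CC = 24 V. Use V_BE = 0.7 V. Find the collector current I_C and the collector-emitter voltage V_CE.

Thevenize the base divider: V_Th = V_CC·R_2/(R_1+R_2) = 24×3.9/25.9 = 3.61 V, R_Th = R_1‖R_2 = 3.31 kΩ.
Base-emitter loop: V_Th = I_B·R_Th + V_BE + (β+1)I_B·R_E, so I_B = (3.61 − 0.7) / (3.31 + 251×1) = 0.0115 mA.
I_C = β·I_B = 250×0.0115 = 2.86 mA, and I_E = (β+1)I_B = 2.88 mA.
V_CE = V_CC − I_C·R_C − I_E·R_E = 24 − 2.86×2.7 − 2.88×1 = 13.4 V.
V_CE = 13.4 V > 0.2 V confirms active-region operation.

I_C ≈ 2.9 mA, V_CE ≈ 13 V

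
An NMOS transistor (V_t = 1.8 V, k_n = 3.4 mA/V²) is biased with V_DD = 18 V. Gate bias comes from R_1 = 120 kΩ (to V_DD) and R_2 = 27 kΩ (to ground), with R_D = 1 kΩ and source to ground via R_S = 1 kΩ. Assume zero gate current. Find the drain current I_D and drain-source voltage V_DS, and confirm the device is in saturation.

I_D ≈ 0.81 mA, V_DS ≈ 16 V

V_G = V_DD·R_2/(R_1+R_2) = 18×27/147 = 3.31 V.
Assume saturation: I_D = (k_n/2)(V_GS − V_t)² with V_GS = V_G − I_D·R_S = 3.31 − 1·I_D.
Substituting gives 1.7·I_D² − 6.12·I_D + 3.86 = 0, with roots I_D = 0.814 or 2.79 mA.
The root I_D = 2.79 mA gives V_GS = 0.52 V ≤ V_t, so take I_D = 0.814 mA.
Then V_GS = 2.49 V and V_DS = V_DD − I_D(R_D+R_S) = 18 − 0.814×2 = 16.4 V.
Saturation requires V_DS ≥ V_GS − V_t = 0.692 V; 16.4 ≥ 0.692 ✓.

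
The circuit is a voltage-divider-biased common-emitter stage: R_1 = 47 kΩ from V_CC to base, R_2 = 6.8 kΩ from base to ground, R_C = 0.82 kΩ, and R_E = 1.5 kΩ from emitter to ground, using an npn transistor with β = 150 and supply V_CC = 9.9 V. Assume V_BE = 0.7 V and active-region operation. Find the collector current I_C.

I_C ≈ 0.36 mA

Thevenize the base divider: V_Th = V_CC·R_2/(R_1+R_2) = 9.9×6.8/53.8 = 1.25 V, R_Th = R_1‖R_2 = 5.94 kΩ.
Base-emitter loop: V_Th = I_B·R_Th + V_BE + (β+1)I_B·R_E, so I_B = (1.25 − 0.7) / (5.94 + 151×1.5) = 0.00237 mA.
I_C = β·I_B = 150×0.00237 = 0.356 mA, and I_E = (β+1)I_B = 0.358 mA.
V_CE = V_CC − I_C·R_C − I_E·R_E = 9.9 − 0.356×0.82 − 0.358×1.5 = 9.07 V.
V_CE = 9.07 V > 0.2 V confirms active-region operation.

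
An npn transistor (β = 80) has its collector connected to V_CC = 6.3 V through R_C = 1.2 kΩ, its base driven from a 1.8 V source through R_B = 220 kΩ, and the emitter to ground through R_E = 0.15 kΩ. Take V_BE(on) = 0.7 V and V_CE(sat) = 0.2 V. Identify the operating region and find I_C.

active; I_C ≈ 0.38 mA

Assume active. Base-emitter loop: I_B = (V_BB − V_BE)/(R_B + (β+1)R_E) = (1.8 − 0.7)/(220 + 81×0.15) = 0.00474 mA.
I_C = β·I_B = 80×0.00474 = 0.379 mA.
V_CE = V_CC − I_C·R_C − I_E·R_E = 6.3 − 0.379×1.2 − 0.384×0.15 = 5.79 V > V_CE(sat), so the active-region assumption holds.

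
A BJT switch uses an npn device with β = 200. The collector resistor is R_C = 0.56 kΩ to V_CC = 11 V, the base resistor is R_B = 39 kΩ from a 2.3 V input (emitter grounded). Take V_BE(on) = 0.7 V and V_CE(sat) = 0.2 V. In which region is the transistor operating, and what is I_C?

active; I_C ≈ 8.2 mA

Assume active. Base-emitter loop: I_B = (V_BB − V_BE)/R_B = (2.3 − 0.7)/39 = 0.041 mA.
I_C = β·I_B = 200×0.041 = 8.21 mA.
V_CE = V_CC − I_C·R_C = 11 − 8.21×0.56 = 6.41 V > V_CE(sat), so the active-region assumption holds.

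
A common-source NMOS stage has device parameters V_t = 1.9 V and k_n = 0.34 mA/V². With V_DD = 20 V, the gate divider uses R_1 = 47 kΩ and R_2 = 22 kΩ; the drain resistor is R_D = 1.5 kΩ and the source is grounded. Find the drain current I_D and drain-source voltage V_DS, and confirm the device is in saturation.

I_D ≈ 3.4 mA, V_DS ≈ 15 V

V_G = V_DD·R_2/(R_1+R_2) = 20×22/69 = 6.38 V. With the source grounded, V_GS = V_G = 6.38 V.
Assume saturation: I_D = (k_n/2)(V_GS − V_t)² = (0.34/2)×(6.38 − 1.9)² = 0.17×4.48² = 3.41 mA.
V_DS = V_DD − I_D·R_D = 20 − 3.41×1.5 = 14.9 V.
Saturation requires V_DS ≥ V_GS − V_t = 4.48 V; 14.9 ≥ 4.48 ✓.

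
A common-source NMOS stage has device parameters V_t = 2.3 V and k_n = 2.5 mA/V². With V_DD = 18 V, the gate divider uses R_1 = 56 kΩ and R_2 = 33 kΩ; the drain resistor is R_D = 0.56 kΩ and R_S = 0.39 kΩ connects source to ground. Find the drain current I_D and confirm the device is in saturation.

I_D ≈ 5.7 mA

V_G = V_DD·R_2/(R_1+R_2) = 18×33/89 = 6.67 V.
Assume saturation: I_D = (k_n/2)(V_GS − V_t)² with V_GS = V_G − I_D·R_S = 6.67 − 0.39·I_D.
Substituting gives 0.19·I_D² − 5.26·I_D + 23.9 = 0, with roots I_D = 5.73 or 22 mA.
The root I_D = 22 mA gives V_GS = -1.89 V ≤ V_t, so take I_D = 5.73 mA.
Then V_GS = 4.44 V and V_DS = V_DD − I_D(R_D+R_S) = 18 − 5.73×0.95 = 12.6 V.
Saturation requires V_DS ≥ V_GS − V_t = 2.14 V; 12.6 ≥ 2.14 ✓.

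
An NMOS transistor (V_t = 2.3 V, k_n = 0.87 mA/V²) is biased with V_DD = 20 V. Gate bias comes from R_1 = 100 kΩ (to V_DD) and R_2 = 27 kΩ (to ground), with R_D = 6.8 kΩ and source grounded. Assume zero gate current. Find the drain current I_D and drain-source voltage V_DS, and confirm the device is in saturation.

I_D ≈ 1.7 mA, V_DS ≈ 8.7 V

V_G = V_DD·R_2/(R_1+R_2) = 20×27/127 = 4.25 V. With the source grounded, V_GS = V_G = 4.25 V.
Assume saturation: I_D = (k_n/2)(V_GS − V_t)² = (0.87/2)×(4.25 − 2.3)² = 0.435×1.95² = 1.66 mA.
V_DS = V_DD − I_D·R_D = 20 − 1.66×6.8 = 8.73 V.
Saturation requires V_DS ≥ V_GS − V_t = 1.95 V; 8.73 ≥ 1.95 ✓.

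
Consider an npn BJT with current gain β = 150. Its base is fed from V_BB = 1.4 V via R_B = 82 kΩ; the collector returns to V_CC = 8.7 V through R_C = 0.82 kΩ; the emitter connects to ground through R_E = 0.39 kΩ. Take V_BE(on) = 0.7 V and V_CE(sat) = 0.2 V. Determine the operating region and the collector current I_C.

Assume active. Base-emitter loop: I_B = (V_BB − V_BE)/(R_B + (β+1)R_E) = (1.4 − 0.7)/(82 + 151×0.39) = 0.00497 mA.
I_C = β·I_B = 150×0.00497 = 0.745 mA.
V_CE = V_CC − I_C·R_C − I_E·R_E = 8.7 − 0.745×0.82 − 0.75×0.39 = 7.8 V > V_CE(sat), so the active-region assumption holds.

active; I_C ≈ 0.75 mA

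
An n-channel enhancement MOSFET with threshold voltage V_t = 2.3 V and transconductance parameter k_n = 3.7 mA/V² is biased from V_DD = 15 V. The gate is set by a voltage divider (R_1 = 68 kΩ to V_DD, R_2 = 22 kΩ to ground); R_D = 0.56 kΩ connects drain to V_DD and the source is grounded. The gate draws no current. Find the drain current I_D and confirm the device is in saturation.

V_G = V_DD·R_2/(R_1+R_2) = 15×22/90 = 3.67 V. With the source grounded, V_GS = V_G = 3.67 V.
Assume saturation: I_D = (k_n/2)(V_GS − V_t)² = (3.7/2)×(3.67 − 2.3)² = 1.85×1.37² = 3.46 mA.
V_DS = V_DD − I_D·R_D = 15 − 3.46×0.56 = 13.1 V.
Saturation requires V_DS ≥ V_GS − V_t = 1.37 V; 13.1 ≥ 1.37 ✓.

I_D ≈ 3.5 mA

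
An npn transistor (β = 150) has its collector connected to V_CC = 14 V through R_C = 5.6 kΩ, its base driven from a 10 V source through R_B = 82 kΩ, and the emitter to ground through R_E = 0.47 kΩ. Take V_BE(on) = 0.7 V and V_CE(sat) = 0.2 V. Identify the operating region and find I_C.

Assume active: I_B = (10 − 0.7)/(82 + 151×0.47) = 0.0608 mA, I_C = β·I_B = 9.12 mA.
Then V_CE = 14 − 9.12×5.6 − 9.18×0.47 = -41.4 V < 0.2 V — the active assumption fails.
Re-solve with V_CE = 0.2 V. KCL at the emitter: V_E/R_E = (V_BB−0.7−V_E)/R_B + (V_CC−0.2−V_E)/R_C, giving V_E = 1.11 V.
I_C = (V_CC − 0.2 − V_E)/R_C = (13.8 − 1.11)/5.6 = 2.27 mA.
Check: I_B = (9.3 − 1.11)/82 = 0.0999 mA, and β·I_B = 15 mA > I_C, confirming saturation.

saturation; I_C ≈ 2.3 mA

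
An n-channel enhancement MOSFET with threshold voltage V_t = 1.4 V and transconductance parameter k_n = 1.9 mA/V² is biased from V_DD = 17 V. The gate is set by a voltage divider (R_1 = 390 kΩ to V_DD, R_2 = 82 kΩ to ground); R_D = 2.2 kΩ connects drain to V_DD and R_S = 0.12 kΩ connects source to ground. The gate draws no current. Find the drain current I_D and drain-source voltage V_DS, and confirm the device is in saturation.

I_D ≈ 1.7 mA, V_DS ≈ 13 V

V_G = V_DD·R_2/(R_1+R_2) = 17×82/472 = 2.95 V.
Assume saturation: I_D = (k_n/2)(V_GS − V_t)² with V_GS = V_G − I_D·R_S = 2.95 − 0.12·I_D.
Substituting gives 0.0137·I_D² − 1.35·I_D + 2.29 = 0, with roots I_D = 1.72 or 97.3 mA.
The root I_D = 97.3 mA gives V_GS = -8.72 V ≤ V_t, so take I_D = 1.72 mA.
Then V_GS = 2.75 V and V_DS = V_DD − I_D(R_D+R_S) = 17 − 1.72×2.32 = 13 V.
Saturation requires V_DS ≥ V_GS − V_t = 1.35 V; 13 ≥ 1.35 ✓.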